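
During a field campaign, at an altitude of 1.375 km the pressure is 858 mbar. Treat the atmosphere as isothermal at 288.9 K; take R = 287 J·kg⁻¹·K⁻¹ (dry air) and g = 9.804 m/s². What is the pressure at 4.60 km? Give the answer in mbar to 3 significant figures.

Scale height: H = RT/g = 287 × 288.9 / 9.804 = 8457.2 m.
Between two levels, P₂ = P₁ exp(−Δz/H) with Δz = z₂ − z₁.
Δz = 4600.0 − 1375.0 = 3225.0 m; Δz/H = 3225.0/8457.2 = 0.38133.
P₂ = 858 × exp(−0.38133) = 858 × 0.68295 = 585.97 mbar.

P ≈ 586 mbar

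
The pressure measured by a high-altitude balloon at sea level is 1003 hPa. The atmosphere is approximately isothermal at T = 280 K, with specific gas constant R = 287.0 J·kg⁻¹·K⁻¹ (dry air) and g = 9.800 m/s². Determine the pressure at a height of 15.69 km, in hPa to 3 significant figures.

P ≈ 148 hPa

Scale height: H = RT/g = 287.0 × 280 / 9.800 = 8200.0 m.
Barometric formula: P = P₀ exp(−z/H).
z/H = 15690/8200.0 = 1.9134; exp(−1.9134) = 0.14758.
P = 1003 × 0.14758 = 148.02 hPa.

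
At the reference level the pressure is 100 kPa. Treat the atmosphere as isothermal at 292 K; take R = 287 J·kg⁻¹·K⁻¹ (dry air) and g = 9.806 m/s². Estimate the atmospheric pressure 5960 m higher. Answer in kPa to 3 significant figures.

Scale height: H = RT/g = 287 × 292 / 9.806 = 8546.2 m.
Barometric formula: P = P₀ exp(−z/H).
z/H = 5960.0/8546.2 = 0.69739; exp(−0.69739) = 0.49788.
P = 100 × 0.49788 = 49.788 kPa.

P ≈ 49.8 kPa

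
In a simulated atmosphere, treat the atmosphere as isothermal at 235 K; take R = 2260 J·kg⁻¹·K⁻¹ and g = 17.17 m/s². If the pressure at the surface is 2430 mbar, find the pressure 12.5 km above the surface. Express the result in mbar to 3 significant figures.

Scale height: H = RT/g = 2260 × 235 / 17.17 = 30932 m.
Barometric formula: P = P₀ exp(−z/H).
z/H = 12500/30932 = 0.40411; exp(−0.40411) = 0.66757.
P = 2430 × 0.66757 = 1622.2 mbar.

P ≈ 1620 mbar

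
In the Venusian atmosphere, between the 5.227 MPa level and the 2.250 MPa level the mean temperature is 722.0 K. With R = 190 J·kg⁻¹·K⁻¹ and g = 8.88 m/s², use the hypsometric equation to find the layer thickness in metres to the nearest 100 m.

Δz ≈ 13000 m

Hypsometric equation: Δz = (R T̄/g) ln(P₁/P₂).
R T̄/g = 190 × 722.0 / 8.88 = 15448 m.
ln(5.227/2.250) = ln(2.3231) = 0.84290.
Δz = 15448 × 0.84290 = 13021 m.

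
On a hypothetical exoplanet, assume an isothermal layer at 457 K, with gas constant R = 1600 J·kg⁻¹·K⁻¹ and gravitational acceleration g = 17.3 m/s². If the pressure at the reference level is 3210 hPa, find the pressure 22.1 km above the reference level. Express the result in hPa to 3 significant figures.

P ≈ 1900 hPa

Scale height: H = RT/g = 1600 × 457 / 17.3 = 42266 m.
Barometric formula: P = P₀ exp(−z/H).
z/H = 22100/42266 = 0.52288; exp(−0.52288) = 0.59281.
P = 3210 × 0.59281 = 1902.9 hPa.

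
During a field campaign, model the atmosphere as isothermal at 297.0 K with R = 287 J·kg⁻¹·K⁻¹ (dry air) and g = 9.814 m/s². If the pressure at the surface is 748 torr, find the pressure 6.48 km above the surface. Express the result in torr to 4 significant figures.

P ≈ 354.7 torr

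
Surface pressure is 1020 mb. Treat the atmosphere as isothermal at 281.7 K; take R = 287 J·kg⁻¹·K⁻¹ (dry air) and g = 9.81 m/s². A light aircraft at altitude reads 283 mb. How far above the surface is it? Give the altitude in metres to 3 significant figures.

Scale height: H = RT/g = 287 × 281.7 / 9.81 = 8241.4 m.
Invert the barometric formula: z = H ln(P₀/P).
P₀/P = 1020/283 = 3.6042; ln(3.6042) = 1.2821.
z = 8241.4 × 1.2821 = 10566 m.

z ≈ 10600 m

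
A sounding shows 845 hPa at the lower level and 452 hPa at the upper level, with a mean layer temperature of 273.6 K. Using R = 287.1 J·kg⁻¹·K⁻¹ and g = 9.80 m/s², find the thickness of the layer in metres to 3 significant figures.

Δz ≈ 5010 m

Hypsometric equation: Δz = (R T̄/g) ln(P₁/P₂).
R T̄/g = 287.1 × 273.6 / 9.80 = 8015.4 m.
ln(845/452) = ln(1.8695) = 0.62567.
Δz = 8015.4 × 0.62567 = 5015.0 m.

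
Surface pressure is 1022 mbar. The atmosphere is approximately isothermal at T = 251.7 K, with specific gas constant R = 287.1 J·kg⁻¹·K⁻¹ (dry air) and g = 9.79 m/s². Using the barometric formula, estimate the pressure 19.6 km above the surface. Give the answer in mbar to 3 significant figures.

Scale height: H = RT/g = 287.1 × 251.7 / 9.79 = 7381.3 m.
Barometric formula: P = P₀ exp(−z/H).
z/H = 19600/7381.3 = 2.6554; exp(−2.6554) = 0.070271.
P = 1022 × 0.070271 = 71.817 mbar.

P ≈ 71.8 mbar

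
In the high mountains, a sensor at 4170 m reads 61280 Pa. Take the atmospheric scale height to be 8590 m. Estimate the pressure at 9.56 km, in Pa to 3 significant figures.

P ≈ 32700 Pa

Between two levels, P₂ = P₁ exp(−Δz/H) with Δz = z₂ − z₁.
Δz = 9560.0 − 4170.0 = 5390.0 m; Δz/H = 5390.0/8590.0 = 0.62747.
P₂ = 61280 × exp(−0.62747) = 61280 × 0.53394 = 32720 Pa.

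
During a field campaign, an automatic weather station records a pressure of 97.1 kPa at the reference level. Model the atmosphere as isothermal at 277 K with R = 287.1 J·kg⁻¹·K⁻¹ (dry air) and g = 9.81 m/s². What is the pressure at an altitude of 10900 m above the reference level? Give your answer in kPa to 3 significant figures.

Scale height: H = RT/g = 287.1 × 277 / 9.81 = 8106.7 m.
Barometric formula: P = P₀ exp(−z/H).
z/H = 10900/8106.7 = 1.3446; exp(−1.3446) = 0.26064.
P = 97.1 × 0.26064 = 25.308 kPa.

P ≈ 25.3 kPa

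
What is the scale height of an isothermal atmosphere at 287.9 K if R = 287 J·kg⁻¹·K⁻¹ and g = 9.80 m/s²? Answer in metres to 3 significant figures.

The scale height of an isothermal atmosphere is H = RT/g.
H = 287 × 287.9 / 9.80 = 82627/9.80 = 8431.3 m.

H ≈ 8430 m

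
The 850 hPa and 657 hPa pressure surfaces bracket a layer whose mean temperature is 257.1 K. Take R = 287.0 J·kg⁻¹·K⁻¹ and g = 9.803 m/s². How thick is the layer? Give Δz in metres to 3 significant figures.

Hypsometric equation: Δz = (R T̄/g) ln(P₁/P₂).
R T̄/g = 287.0 × 257.1 / 9.803 = 7527.1 m.
ln(850/657) = ln(1.2938) = 0.25758.
Δz = 7527.1 × 0.25758 = 1938.8 m.

Δz ≈ 1940 m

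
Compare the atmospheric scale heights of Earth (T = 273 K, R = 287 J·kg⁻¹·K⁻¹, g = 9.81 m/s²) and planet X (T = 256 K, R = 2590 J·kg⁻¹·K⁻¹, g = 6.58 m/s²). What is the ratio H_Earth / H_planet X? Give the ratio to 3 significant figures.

H = RT/g for each body.
H_Earth = 287 × 273 / 9.81 = 7986.9 m.
H_planet X = 2590 × 256 / 6.58 = 100770 m.
H_Earth/H_planet X = 7986.9/100770 = 0.079259.

H_Earth/H_planet X ≈ 0.0793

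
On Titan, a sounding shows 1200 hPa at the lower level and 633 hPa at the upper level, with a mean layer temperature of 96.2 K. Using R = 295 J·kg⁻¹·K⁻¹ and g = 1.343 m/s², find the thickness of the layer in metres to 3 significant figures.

Hypsometric equation: Δz = (R T̄/g) ln(P₁/P₂).
R T̄/g = 295 × 96.2 / 1.343 = 21131 m.
ln(1200/633) = ln(1.8957) = 0.63959.
Δz = 21131 × 0.63959 = 13515 m.

Δz ≈ 13500 m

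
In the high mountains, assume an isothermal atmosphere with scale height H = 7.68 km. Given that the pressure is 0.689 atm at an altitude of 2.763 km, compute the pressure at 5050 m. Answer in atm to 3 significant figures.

P ≈ 0.512 atm

Between two levels, P₂ = P₁ exp(−Δz/H) with Δz = z₂ − z₁.
Δz = 5050.0 − 2763.0 = 2287.0 m; Δz/H = 2287.0/7680.0 = 0.29779.
P₂ = 0.689 × exp(−0.29779) = 0.689 × 0.74246 = 0.51155 atm.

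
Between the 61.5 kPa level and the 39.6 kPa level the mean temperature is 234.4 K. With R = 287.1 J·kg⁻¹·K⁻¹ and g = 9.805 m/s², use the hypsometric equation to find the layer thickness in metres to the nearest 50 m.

Hypsometric equation: Δz = (R T̄/g) ln(P₁/P₂).
R T̄/g = 287.1 × 234.4 / 9.805 = 6863.5 m.
ln(61.5/39.6) = ln(1.5530) = 0.44019.
Δz = 6863.5 × 0.44019 = 3021.2 m.

Δz ≈ 3000 m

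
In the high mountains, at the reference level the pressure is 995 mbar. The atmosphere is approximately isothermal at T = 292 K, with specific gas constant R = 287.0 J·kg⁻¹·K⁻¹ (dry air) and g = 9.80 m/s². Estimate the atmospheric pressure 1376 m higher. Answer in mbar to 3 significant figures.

P ≈ 847 mbar

Scale height: H = RT/g = 287.0 × 292 / 9.80 = 8551.4 m.
Barometric formula: P = P₀ exp(−z/H).
z/H = 1376.0/8551.4 = 0.16091; exp(−0.16091) = 0.85137.
P = 995 × 0.85137 = 847.11 mbar.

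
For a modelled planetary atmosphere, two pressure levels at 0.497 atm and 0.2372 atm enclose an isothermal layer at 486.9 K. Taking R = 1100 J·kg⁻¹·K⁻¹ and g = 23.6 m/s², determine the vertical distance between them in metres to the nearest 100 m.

Δz ≈ 16800 m

Hypsometric equation: Δz = (R T̄/g) ln(P₁/P₂).
R T̄/g = 1100 × 486.9 / 23.6 = 22694 m.
ln(0.497/0.2372) = ln(2.0953) = 0.73970.
Δz = 22694 × 0.73970 = 16787 m.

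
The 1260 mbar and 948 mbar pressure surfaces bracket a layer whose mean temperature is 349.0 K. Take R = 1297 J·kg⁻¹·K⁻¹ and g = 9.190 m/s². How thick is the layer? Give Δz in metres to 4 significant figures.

Δz ≈ 14010 m

Hypsometric equation: Δz = (R T̄/g) ln(P₁/P₂).
R T̄/g = 1297 × 349.0 / 9.190 = 49255 m.
ln(1260/948) = ln(1.3291) = 0.28450.
Δz = 49255 × 0.28450 = 14013 m.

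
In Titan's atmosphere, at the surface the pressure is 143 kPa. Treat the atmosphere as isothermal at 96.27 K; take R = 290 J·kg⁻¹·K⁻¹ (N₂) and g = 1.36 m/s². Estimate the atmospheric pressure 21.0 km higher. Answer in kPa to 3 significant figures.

P ≈ 51.4 kPa

Scale height: H = RT/g = 290 × 96.27 / 1.36 = 20528 m.
Barometric formula: P = P₀ exp(−z/H).
z/H = 21000/20528 = 1.0230; exp(−1.0230) = 0.35951.
P = 143 × 0.35951 = 51.410 kPa.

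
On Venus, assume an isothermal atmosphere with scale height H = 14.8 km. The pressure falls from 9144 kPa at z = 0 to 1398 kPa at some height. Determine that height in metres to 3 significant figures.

z ≈ 27800 m

Invert the barometric formula: z = H ln(P₀/P).
P₀/P = 9144/1398 = 6.5408; ln(6.5408) = 1.8781.
z = 14800 × 1.8781 = 27796 m.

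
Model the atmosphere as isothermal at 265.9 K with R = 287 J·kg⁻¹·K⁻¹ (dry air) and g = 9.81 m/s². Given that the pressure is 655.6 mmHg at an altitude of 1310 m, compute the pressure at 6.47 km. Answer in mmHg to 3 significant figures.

Scale height: H = RT/g = 287 × 265.9 / 9.81 = 7779.1 m.
Between two levels, P₂ = P₁ exp(−Δz/H) with Δz = z₂ − z₁.
Δz = 6470.0 − 1310.0 = 5160.0 m; Δz/H = 5160.0/7779.1 = 0.66332.
P₂ = 655.6 × exp(−0.66332) = 655.6 × 0.51514 = 337.73 mmHg.

P ≈ 338 mmHg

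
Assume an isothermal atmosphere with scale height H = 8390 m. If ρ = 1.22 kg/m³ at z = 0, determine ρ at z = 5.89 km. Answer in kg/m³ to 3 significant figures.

ρ ≈ 0.605 kg/m³

In an isothermal atmosphere, density decays like pressure: ρ = ρ₀ exp(−z/H).
z/H = 5890.0/8390.0 = 0.70203; exp(−0.70203) = 0.49558.
ρ = 1.22 × 0.49558 = 0.60461 kg/m³.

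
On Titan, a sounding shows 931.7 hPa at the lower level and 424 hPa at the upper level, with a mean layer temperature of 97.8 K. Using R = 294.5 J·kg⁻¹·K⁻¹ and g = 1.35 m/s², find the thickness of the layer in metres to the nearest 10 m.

Δz ≈ 16800 m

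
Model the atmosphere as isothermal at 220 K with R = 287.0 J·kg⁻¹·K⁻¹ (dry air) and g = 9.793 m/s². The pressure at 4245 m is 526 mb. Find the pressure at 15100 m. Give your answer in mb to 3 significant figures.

Scale height: H = RT/g = 287.0 × 220 / 9.793 = 6447.5 m.
Between two levels, P₂ = P₁ exp(−Δz/H) with Δz = z₂ − z₁.
Δz = 15100 − 4245.0 = 10855 m; Δz/H = 10855/6447.5 = 1.6836.
P₂ = 526 × exp(−1.6836) = 526 × 0.18570 = 97.678 mb.

P ≈ 97.7 mb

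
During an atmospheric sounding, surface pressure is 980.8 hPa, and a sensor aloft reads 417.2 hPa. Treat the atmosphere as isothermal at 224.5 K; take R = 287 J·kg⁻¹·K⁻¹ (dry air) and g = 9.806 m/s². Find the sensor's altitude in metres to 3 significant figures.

Scale height: H = RT/g = 287 × 224.5 / 9.806 = 6570.6 m.
Invert the barometric formula: z = H ln(P₀/P).
P₀/P = 980.8/417.2 = 2.3509; ln(2.3509) = 0.85480.
z = 6570.6 × 0.85480 = 5616.5 m.

z ≈ 5620 m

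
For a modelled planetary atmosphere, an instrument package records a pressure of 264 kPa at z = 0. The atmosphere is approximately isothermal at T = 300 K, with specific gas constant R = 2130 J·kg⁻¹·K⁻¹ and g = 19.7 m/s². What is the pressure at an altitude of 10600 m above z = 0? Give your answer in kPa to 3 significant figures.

Scale height: H = RT/g = 2130 × 300 / 19.7 = 32437 m.
Barometric formula: P = P₀ exp(−z/H).
z/H = 10600/32437 = 0.32679; exp(−0.32679) = 0.72124.
P = 264 × 0.72124 = 190.41 kPa.

P ≈ 190 kPa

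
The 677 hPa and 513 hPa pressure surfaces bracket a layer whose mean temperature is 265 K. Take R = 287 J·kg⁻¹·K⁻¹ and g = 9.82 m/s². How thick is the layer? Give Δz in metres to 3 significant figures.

Δz ≈ 2150 m

Hypsometric equation: Δz = (R T̄/g) ln(P₁/P₂).
R T̄/g = 287 × 265 / 9.82 = 7744.9 m.
ln(677/513) = ln(1.3197) = 0.27740.
Δz = 7744.9 × 0.27740 = 2148.4 m.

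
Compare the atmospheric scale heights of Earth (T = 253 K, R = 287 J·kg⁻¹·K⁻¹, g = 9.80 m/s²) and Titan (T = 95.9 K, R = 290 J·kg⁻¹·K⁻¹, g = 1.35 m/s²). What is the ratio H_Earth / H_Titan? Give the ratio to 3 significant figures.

H_Earth/H_Titan ≈ 0.360

H = RT/g for each body.
H_Earth = 287 × 253 / 9.80 = 7409.3 m.
H_Titan = 290 × 95.9 / 1.35 = 20601 m.
H_Earth/H_Titan = 7409.3/20601 = 0.35966.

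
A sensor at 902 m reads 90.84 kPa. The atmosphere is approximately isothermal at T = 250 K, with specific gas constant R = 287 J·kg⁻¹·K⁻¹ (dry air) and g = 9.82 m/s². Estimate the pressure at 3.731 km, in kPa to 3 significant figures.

P ≈ 61.7 kPa

Scale height: H = RT/g = 287 × 250 / 9.82 = 7306.5 m.
Between two levels, P₂ = P₁ exp(−Δz/H) with Δz = z₂ − z₁.
Δz = 3731.0 − 902.00 = 2829.0 m; Δz/H = 2829.0/7306.5 = 0.38719.
P₂ = 90.84 × exp(−0.38719) = 90.84 × 0.67896 = 61.677 kPa.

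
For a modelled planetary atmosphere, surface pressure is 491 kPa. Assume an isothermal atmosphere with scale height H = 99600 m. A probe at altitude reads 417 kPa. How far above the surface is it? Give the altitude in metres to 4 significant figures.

z ≈ 16270 m

Invert the barometric formula: z = H ln(P₀/P).
P₀/P = 491/417 = 1.1775; ln(1.1775) = 0.16339.
z = 99600 × 0.16339 = 16274 m.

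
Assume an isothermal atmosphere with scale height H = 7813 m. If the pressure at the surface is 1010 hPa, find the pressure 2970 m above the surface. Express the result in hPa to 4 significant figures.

Barometric formula: P = P₀ exp(−z/H).
z/H = 2970.0/7813.0 = 0.38014; exp(−0.38014) = 0.68377.
P = 1010 × 0.68377 = 690.61 hPa.

P ≈ 690.6 hPa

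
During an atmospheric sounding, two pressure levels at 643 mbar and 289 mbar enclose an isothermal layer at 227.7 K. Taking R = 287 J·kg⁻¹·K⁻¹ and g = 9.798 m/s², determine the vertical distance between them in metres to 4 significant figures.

Δz ≈ 5334 m

Hypsometric equation: Δz = (R T̄/g) ln(P₁/P₂).
R T̄/g = 287 × 227.7 / 9.798 = 6669.7 m.
ln(643/289) = ln(2.2249) = 0.79971.
Δz = 6669.7 × 0.79971 = 5333.8 m.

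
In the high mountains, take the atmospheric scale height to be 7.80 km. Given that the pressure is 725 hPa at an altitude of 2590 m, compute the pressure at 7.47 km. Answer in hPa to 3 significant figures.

Between two levels, P₂ = P₁ exp(−Δz/H) with Δz = z₂ − z₁.
Δz = 7470.0 − 2590.0 = 4880.0 m; Δz/H = 4880.0/7800.0 = 0.62564.
P₂ = 725 × exp(−0.62564) = 725 × 0.53492 = 387.82 hPa.

P ≈ 388 hPa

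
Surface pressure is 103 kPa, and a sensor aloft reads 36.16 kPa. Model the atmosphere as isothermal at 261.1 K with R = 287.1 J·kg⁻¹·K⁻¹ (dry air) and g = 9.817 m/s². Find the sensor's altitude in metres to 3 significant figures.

Scale height: H = RT/g = 287.1 × 261.1 / 9.817 = 7635.9 m.
Invert the barometric formula: z = H ln(P₀/P).
P₀/P = 103/36.16 = 2.8485; ln(2.8485) = 1.0468.
z = 7635.9 × 1.0468 = 7993.3 m.

z ≈ 7990 m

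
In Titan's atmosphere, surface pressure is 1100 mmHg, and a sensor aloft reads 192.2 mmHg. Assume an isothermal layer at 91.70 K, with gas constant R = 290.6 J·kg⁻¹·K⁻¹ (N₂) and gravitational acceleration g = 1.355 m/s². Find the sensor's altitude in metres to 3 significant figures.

z ≈ 34300 m

Scale height: H = RT/g = 290.6 × 91.70 / 1.355 = 19666 m.
Invert the barometric formula: z = H ln(P₀/P).
P₀/P = 1100/192.2 = 5.7232; ln(5.7232) = 1.7445.
z = 19666 × 1.7445 = 34307 m.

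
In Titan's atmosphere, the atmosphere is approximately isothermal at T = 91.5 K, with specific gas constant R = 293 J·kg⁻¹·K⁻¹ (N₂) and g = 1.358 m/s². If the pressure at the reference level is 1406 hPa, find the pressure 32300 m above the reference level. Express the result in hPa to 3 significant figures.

Scale height: H = RT/g = 293 × 91.5 / 1.358 = 19742 m.
Barometric formula: P = P₀ exp(−z/H).
z/H = 32300/19742 = 1.6361; exp(−1.6361) = 0.19474.
P = 1406 × 0.19474 = 273.80 hPa.

P ≈ 274 hPa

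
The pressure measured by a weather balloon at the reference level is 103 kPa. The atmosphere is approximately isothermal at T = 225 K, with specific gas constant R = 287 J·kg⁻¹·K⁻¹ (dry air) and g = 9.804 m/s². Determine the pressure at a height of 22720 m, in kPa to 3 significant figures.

P ≈ 3.27 kPa

Scale height: H = RT/g = 287 × 225 / 9.804 = 6586.6 m.
Barometric formula: P = P₀ exp(−z/H).
z/H = 22720/6586.6 = 3.4494; exp(−3.4494) = 0.031765.
P = 103 × 0.031765 = 3.2718 kPa.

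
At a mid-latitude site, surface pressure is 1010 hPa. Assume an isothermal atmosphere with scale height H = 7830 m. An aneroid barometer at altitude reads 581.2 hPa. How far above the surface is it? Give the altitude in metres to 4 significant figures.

z ≈ 4327 m

Invert the barometric formula: z = H ln(P₀/P).
P₀/P = 1010/581.2 = 1.7378; ln(1.7378) = 0.55262.
z = 7830.0 × 0.55262 = 4327.0 m.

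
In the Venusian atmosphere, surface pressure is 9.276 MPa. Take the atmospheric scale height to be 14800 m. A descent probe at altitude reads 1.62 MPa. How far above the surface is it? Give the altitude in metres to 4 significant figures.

z ≈ 25830 m

Invert the barometric formula: z = H ln(P₀/P).
P₀/P = 9.276/1.62 = 5.7259; ln(5.7259) = 1.7450.
z = 14800 × 1.7450 = 25826 m.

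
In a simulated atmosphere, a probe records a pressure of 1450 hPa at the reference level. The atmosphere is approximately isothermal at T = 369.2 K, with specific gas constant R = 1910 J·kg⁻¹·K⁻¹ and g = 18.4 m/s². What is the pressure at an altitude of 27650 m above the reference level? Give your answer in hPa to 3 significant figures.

Scale height: H = RT/g = 1910 × 369.2 / 18.4 = 38325 m.
Barometric formula: P = P₀ exp(−z/H).
z/H = 27650/38325 = 0.72146; exp(−0.72146) = 0.48604.
P = 1450 × 0.48604 = 704.76 hPa.

P ≈ 705 hPa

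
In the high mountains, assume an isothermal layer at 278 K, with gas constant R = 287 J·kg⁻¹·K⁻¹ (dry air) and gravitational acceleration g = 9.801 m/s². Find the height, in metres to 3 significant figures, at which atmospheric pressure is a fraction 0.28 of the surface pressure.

z ≈ 10400 m

Scale height: H = RT/g = 287 × 278 / 9.801 = 8140.6 m.
Set P/P₀ = exp(−z/H) = 0.28, so z = −H ln(0.28).
−ln(0.28) = 1.2730; z = 8140.6 × 1.2730 = 10363 m.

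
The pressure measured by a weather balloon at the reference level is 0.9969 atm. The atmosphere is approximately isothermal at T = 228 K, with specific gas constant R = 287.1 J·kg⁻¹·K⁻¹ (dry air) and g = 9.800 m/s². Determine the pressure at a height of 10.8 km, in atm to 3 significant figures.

Scale height: H = RT/g = 287.1 × 228 / 9.800 = 6679.5 m.
Barometric formula: P = P₀ exp(−z/H).
z/H = 10800/6679.5 = 1.6169; exp(−1.6169) = 0.19851.
P = 0.9969 × 0.19851 = 0.19789 atm.

P ≈ 0.198 atm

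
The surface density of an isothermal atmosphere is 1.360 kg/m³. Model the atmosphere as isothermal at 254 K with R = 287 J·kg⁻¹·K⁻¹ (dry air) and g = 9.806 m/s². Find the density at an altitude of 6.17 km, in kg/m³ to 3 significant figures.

Scale height: H = RT/g = 287 × 254 / 9.806 = 7434.0 m.
In an isothermal atmosphere, density decays like pressure: ρ = ρ₀ exp(−z/H).
z/H = 6170.0/7434.0 = 0.82997; exp(−0.82997) = 0.43606.
ρ = 1.360 × 0.43606 = 0.59304 kg/m³.

ρ ≈ 0.593 kg/m³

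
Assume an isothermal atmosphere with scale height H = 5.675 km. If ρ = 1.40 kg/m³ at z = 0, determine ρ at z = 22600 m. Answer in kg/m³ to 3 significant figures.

In an isothermal atmosphere, density decays like pressure: ρ = ρ₀ exp(−z/H).
z/H = 22600/5675.0 = 3.9824; exp(−3.9824) = 0.018641.
ρ = 1.40 × 0.018641 = 0.026097 kg/m³.

ρ ≈ 0.0261 kg/m³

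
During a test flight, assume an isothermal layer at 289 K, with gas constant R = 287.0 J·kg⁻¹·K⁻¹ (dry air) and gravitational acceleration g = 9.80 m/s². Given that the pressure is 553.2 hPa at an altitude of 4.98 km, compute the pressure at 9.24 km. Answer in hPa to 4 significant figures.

Scale height: H = RT/g = 287.0 × 289 / 9.80 = 8463.6 m.
Between two levels, P₂ = P₁ exp(−Δz/H) with Δz = z₂ − z₁.
Δz = 9240.0 − 4980.0 = 4260.0 m; Δz/H = 4260.0/8463.6 = 0.50333.
P₂ = 553.2 × exp(−0.50333) = 553.2 × 0.60451 = 334.41 hPa.

P ≈ 334.4 hPa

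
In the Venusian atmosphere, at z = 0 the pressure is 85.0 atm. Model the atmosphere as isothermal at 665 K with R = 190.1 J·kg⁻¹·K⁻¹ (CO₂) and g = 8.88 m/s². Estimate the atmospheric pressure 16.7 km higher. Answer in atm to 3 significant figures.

P ≈ 26.3 atm

Scale height: H = RT/g = 190.1 × 665 / 8.88 = 14236 m.
Barometric formula: P = P₀ exp(−z/H).
z/H = 16700/14236 = 1.1731; exp(−1.1731) = 0.30941.
P = 85.0 × 0.30941 = 26.300 atm.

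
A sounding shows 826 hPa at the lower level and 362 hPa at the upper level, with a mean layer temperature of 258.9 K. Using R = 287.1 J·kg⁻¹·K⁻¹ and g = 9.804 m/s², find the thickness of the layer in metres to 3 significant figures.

Hypsometric equation: Δz = (R T̄/g) ln(P₁/P₂).
R T̄/g = 287.1 × 258.9 / 9.804 = 7581.6 m.
ln(826/362) = ln(2.2818) = 0.82496.
Δz = 7581.6 × 0.82496 = 6254.5 m.

Δz ≈ 6250 m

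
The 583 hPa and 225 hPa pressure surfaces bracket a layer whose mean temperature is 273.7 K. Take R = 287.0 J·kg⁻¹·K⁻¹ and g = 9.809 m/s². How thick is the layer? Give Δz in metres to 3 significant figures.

Δz ≈ 7620 m

Hypsometric equation: Δz = (R T̄/g) ln(P₁/P₂).
R T̄/g = 287.0 × 273.7 / 9.809 = 8008.1 m.
ln(583/225) = ln(2.5911) = 0.95208.
Δz = 8008.1 × 0.95208 = 7624.4 m.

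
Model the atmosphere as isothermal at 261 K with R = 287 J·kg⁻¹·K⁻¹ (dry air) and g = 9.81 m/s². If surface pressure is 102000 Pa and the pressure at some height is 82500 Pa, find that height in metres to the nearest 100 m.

Scale height: H = RT/g = 287 × 261 / 9.81 = 7635.8 m.
Invert the barometric formula: z = H ln(P₀/P).
P₀/P = 102000/82500 = 1.2364; ln(1.2364) = 0.21220.
z = 7635.8 × 0.21220 = 1620.3 m.

z ≈ 1600 m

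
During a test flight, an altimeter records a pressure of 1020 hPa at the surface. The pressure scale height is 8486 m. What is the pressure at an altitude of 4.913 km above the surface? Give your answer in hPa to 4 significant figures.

P ≈ 571.7 hPa

Barometric formula: P = P₀ exp(−z/H).
z/H = 4913.0/8486.0 = 0.57895; exp(−0.57895) = 0.56049.
P = 1020 × 0.56049 = 571.70 hPa.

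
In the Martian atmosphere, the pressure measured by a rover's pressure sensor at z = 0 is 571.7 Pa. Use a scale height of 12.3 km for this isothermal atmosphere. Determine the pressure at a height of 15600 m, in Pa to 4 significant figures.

Barometric formula: P = P₀ exp(−z/H).
z/H = 15600/12300 = 1.2683; exp(−1.2683) = 0.28131.
P = 571.7 × 0.28131 = 160.82 Pa.

P ≈ 160.8 Pa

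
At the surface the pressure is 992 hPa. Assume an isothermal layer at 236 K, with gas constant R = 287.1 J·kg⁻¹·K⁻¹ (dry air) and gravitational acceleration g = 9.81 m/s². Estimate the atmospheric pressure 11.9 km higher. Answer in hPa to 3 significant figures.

P ≈ 177 hPa

Scale height: H = RT/g = 287.1 × 236 / 9.81 = 6906.8 m.
Barometric formula: P = P₀ exp(−z/H).
z/H = 11900/6906.8 = 1.7229; exp(−1.7229) = 0.17855.
P = 992 × 0.17855 = 177.12 hPa.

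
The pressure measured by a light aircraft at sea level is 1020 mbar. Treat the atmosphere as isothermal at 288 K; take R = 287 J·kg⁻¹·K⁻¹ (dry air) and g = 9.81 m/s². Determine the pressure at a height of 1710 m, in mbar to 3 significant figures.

P ≈ 833 mbar

Scale height: H = RT/g = 287 × 288 / 9.81 = 8425.7 m.
Barometric formula: P = P₀ exp(−z/H).
z/H = 1710.0/8425.7 = 0.20295; exp(−0.20295) = 0.81632.
P = 1020 × 0.81632 = 832.65 mbar.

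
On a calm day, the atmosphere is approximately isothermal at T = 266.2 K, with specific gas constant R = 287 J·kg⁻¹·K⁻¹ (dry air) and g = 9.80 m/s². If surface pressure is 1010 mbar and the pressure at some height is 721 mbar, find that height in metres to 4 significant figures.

Scale height: H = RT/g = 287 × 266.2 / 9.80 = 7795.9 m.
Invert the barometric formula: z = H ln(P₀/P).
P₀/P = 1010/721 = 1.4008; ln(1.4008) = 0.33704.
z = 7795.9 × 0.33704 = 2627.5 m.

z ≈ 2628 m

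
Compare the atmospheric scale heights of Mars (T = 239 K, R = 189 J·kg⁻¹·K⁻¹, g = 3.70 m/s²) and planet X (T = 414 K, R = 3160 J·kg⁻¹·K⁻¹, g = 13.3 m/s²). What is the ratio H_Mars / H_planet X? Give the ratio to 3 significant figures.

H_Mars/H_planet X ≈ 0.124

H = RT/g for each body.
H_Mars = 189 × 239 / 3.70 = 12208 m.
H_planet X = 3160 × 414 / 13.3 = 98364 m.
H_Mars/H_planet X = 12208/98364 = 0.12411.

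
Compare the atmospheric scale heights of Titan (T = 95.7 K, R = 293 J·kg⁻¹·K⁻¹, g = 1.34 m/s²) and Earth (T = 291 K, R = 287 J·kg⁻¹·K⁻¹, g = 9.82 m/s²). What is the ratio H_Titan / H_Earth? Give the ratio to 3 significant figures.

H = RT/g for each body.
H_Titan = 293 × 95.7 / 1.34 = 20925 m.
H_Earth = 287 × 291 / 9.82 = 8504.8 m.
H_Titan/H_Earth = 20925/8504.8 = 2.4604.

H_Titan/H_Earth ≈ 2.46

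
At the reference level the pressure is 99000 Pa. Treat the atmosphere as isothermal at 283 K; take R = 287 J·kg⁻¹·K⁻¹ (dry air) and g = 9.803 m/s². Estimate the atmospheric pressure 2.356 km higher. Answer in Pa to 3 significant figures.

P ≈ 74500 Pa

Scale height: H = RT/g = 287 × 283 / 9.803 = 8285.3 m.
Barometric formula: P = P₀ exp(−z/H).
z/H = 2356.0/8285.3 = 0.28436; exp(−0.28436) = 0.75250.
P = 99000 × 0.75250 = 74498 Pa.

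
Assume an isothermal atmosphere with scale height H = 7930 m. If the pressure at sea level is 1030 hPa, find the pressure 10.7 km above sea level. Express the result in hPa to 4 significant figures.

Barometric formula: P = P₀ exp(−z/H).
z/H = 10700/7930.0 = 1.3493; exp(−1.3493) = 0.25942.
P = 1030 × 0.25942 = 267.20 hPa.

P ≈ 267.2 hPa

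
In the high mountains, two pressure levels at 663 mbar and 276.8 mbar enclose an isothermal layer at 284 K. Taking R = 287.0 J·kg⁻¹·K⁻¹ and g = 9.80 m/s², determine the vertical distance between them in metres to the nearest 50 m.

Hypsometric equation: Δz = (R T̄/g) ln(P₁/P₂).
R T̄/g = 287.0 × 284 / 9.80 = 8317.1 m.
ln(663/276.8) = ln(2.3952) = 0.87347.
Δz = 8317.1 × 0.87347 = 7264.7 m.

Δz ≈ 7250 m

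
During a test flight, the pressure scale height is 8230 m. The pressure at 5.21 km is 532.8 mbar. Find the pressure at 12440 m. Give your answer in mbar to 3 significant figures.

Between two levels, P₂ = P₁ exp(−Δz/H) with Δz = z₂ − z₁.
Δz = 12440 − 5210.0 = 7230.0 m; Δz/H = 7230.0/8230.0 = 0.87849.
P₂ = 532.8 × exp(−0.87849) = 532.8 × 0.41541 = 221.33 mbar.

P ≈ 221 mbar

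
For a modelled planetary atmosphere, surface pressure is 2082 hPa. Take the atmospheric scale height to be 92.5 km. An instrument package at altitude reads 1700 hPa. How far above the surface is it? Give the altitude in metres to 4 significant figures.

Invert the barometric formula: z = H ln(P₀/P).
P₀/P = 2082/1700 = 1.2247; ln(1.2247) = 0.20270.
z = 92500 × 0.20270 = 18750 m.

z ≈ 18750 m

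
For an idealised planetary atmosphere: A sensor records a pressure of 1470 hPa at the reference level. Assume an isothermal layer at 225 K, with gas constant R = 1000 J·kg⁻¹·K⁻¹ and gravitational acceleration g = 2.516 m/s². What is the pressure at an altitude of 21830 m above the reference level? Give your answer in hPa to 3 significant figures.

Scale height: H = RT/g = 1000 × 225 / 2.516 = 89428 m.
Barometric formula: P = P₀ exp(−z/H).
z/H = 21830/89428 = 0.24411; exp(−0.24411) = 0.78340.
P = 1470 × 0.78340 = 1151.6 hPa.

P ≈ 1150 hPa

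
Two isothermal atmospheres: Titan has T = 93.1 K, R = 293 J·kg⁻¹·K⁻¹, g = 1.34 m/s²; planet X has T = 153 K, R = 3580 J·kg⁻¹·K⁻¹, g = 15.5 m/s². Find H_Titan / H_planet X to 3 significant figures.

H = RT/g for each body.
H_Titan = 293 × 93.1 / 1.34 = 20357 m.
H_planet X = 3580 × 153 / 15.5 = 35338 m.
H_Titan/H_planet X = 20357/35338 = 0.57607.

H_Titan/H_planet X ≈ 0.576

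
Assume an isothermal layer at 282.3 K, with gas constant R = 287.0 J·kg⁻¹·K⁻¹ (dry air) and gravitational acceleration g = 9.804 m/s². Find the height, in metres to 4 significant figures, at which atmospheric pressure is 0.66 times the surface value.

Scale height: H = RT/g = 287.0 × 282.3 / 9.804 = 8264.0 m.
Set P/P₀ = exp(−z/H) = 0.66, so z = −H ln(0.66).
−ln(0.66) = 0.41552; z = 8264.0 × 0.41552 = 3433.9 m.

z ≈ 3434 m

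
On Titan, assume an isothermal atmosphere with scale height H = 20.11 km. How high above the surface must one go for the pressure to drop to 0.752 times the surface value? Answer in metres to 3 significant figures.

z ≈ 5730 m

Set P/P₀ = exp(−z/H) = 0.752, so z = −H ln(0.752).
−ln(0.752) = 0.28502; z = 20110 × 0.28502 = 5731.8 m.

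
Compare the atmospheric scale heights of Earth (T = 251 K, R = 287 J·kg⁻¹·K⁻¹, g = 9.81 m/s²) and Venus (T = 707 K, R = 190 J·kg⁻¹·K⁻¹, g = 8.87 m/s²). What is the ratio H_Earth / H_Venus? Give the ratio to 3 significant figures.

H = RT/g for each body.
H_Earth = 287 × 251 / 9.81 = 7343.2 m.
H_Venus = 190 × 707 / 8.87 = 15144 m.
H_Earth/H_Venus = 7343.2/15144 = 0.48489.

H_Earth/H_Venus ≈ 0.485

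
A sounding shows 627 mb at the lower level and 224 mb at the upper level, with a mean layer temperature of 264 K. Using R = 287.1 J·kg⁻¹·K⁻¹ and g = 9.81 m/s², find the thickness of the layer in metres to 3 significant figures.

Δz ≈ 7950 m

Hypsometric equation: Δz = (R T̄/g) ln(P₁/P₂).
R T̄/g = 287.1 × 264 / 9.81 = 7726.2 m.
ln(627/224) = ln(2.7991) = 1.0293.
Δz = 7726.2 × 1.0293 = 7952.6 m.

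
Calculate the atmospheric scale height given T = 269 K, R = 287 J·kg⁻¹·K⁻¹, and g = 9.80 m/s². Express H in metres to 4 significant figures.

The scale height of an isothermal atmosphere is H = RT/g.
H = 287 × 269 / 9.80 = 77203/9.80 = 7877.9 m.

H ≈ 7878 m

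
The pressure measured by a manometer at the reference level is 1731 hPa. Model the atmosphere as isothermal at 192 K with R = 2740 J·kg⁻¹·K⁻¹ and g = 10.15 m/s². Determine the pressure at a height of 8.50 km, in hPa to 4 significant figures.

Scale height: H = RT/g = 2740 × 192 / 10.15 = 51831 m.
Barometric formula: P = P₀ exp(−z/H).
z/H = 8500.0/51831 = 0.16399; exp(−0.16399) = 0.84875.
P = 1731 × 0.84875 = 1469.2 hPa.

P ≈ 1469 hPa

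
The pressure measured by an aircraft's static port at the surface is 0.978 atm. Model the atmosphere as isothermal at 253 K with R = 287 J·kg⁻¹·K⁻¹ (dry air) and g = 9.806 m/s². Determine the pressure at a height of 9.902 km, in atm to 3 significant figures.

P ≈ 0.257 atm

Scale height: H = RT/g = 287 × 253 / 9.806 = 7404.8 m.
Barometric formula: P = P₀ exp(−z/H).
z/H = 9902.0/7404.8 = 1.3372; exp(−1.3372) = 0.26258.
P = 0.978 × 0.26258 = 0.25680 atm.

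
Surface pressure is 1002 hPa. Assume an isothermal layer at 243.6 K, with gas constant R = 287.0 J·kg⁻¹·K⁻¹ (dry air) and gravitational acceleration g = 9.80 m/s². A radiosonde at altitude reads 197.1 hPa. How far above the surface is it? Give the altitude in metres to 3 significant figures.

z ≈ 11600 m

Scale height: H = RT/g = 287.0 × 243.6 / 9.80 = 7134.0 m.
Invert the barometric formula: z = H ln(P₀/P).
P₀/P = 1002/197.1 = 5.0837; ln(5.0837) = 1.6260.
z = 7134.0 × 1.6260 = 11600 m.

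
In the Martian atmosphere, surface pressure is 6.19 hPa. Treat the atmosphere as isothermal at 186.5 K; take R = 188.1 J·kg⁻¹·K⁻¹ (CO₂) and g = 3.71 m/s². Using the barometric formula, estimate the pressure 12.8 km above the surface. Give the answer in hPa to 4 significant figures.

P ≈ 1.599 hPa

Scale height: H = RT/g = 188.1 × 186.5 / 3.71 = 9455.7 m.
Barometric formula: P = P₀ exp(−z/H).
z/H = 12800/9455.7 = 1.3537; exp(−1.3537) = 0.25828.
P = 6.19 × 0.25828 = 1.5988 hPa.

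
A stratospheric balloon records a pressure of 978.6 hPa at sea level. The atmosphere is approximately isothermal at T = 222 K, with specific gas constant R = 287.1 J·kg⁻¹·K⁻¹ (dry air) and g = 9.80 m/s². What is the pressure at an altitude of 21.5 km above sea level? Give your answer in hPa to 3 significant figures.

P ≈ 35.9 hPa

Scale height: H = RT/g = 287.1 × 222 / 9.80 = 6503.7 m.
Barometric formula: P = P₀ exp(−z/H).
z/H = 21500/6503.7 = 3.3058; exp(−3.3058) = 0.036670.
P = 978.6 × 0.036670 = 35.885 hPa.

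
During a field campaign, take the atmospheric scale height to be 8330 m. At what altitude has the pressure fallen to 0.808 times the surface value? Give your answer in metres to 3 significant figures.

Set P/P₀ = exp(−z/H) = 0.808, so z = −H ln(0.808).
−ln(0.808) = 0.21319; z = 8330.0 × 0.21319 = 1775.9 m.

z ≈ 1780 m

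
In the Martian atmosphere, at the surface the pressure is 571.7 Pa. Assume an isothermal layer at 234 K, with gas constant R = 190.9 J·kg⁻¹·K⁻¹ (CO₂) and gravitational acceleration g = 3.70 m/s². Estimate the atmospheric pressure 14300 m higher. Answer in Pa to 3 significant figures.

P ≈ 175 Pa

Scale height: H = RT/g = 190.9 × 234 / 3.70 = 12073 m.
Barometric formula: P = P₀ exp(−z/H).
z/H = 14300/12073 = 1.1845; exp(−1.1845) = 0.30590.
P = 571.7 × 0.30590 = 174.88 Pa.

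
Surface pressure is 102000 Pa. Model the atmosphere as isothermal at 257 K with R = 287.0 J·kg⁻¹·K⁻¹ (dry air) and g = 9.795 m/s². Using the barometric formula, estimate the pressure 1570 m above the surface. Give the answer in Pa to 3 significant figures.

P ≈ 82800 Pa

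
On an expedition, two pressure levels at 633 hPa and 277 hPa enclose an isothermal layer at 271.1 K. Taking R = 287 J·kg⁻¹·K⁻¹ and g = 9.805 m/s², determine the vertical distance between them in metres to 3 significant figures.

Hypsometric equation: Δz = (R T̄/g) ln(P₁/P₂).
R T̄/g = 287 × 271.1 / 9.805 = 7935.3 m.
ln(633/277) = ln(2.2852) = 0.82645.
Δz = 7935.3 × 0.82645 = 6558.1 m.

Δz ≈ 6560 m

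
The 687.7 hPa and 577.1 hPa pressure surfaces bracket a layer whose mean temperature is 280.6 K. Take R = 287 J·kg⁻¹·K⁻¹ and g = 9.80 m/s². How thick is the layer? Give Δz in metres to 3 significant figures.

Δz ≈ 1440 m

Hypsometric equation: Δz = (R T̄/g) ln(P₁/P₂).
R T̄/g = 287 × 280.6 / 9.80 = 8217.6 m.
ln(687.7/577.1) = ln(1.1916) = 0.17530.
Δz = 8217.6 × 0.17530 = 1440.5 m.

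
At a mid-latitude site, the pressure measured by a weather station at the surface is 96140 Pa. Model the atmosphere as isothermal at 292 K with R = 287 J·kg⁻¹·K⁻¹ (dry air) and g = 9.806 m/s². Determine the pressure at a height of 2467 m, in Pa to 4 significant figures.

Scale height: H = RT/g = 287 × 292 / 9.806 = 8546.2 m.
Barometric formula: P = P₀ exp(−z/H).
z/H = 2467.0/8546.2 = 0.28867; exp(−0.28867) = 0.74926.
P = 96140 × 0.74926 = 72034 Pa.

P ≈ 72030 Pa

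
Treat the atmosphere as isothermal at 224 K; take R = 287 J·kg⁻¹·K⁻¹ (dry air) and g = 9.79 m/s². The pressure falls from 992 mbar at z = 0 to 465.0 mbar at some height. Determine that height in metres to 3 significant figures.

z ≈ 4980 m

Scale height: H = RT/g = 287 × 224 / 9.79 = 6566.7 m.
Invert the barometric formula: z = H ln(P₀/P).
P₀/P = 992/465.0 = 2.1333; ln(2.1333) = 0.75767.
z = 6566.7 × 0.75767 = 4975.4 m.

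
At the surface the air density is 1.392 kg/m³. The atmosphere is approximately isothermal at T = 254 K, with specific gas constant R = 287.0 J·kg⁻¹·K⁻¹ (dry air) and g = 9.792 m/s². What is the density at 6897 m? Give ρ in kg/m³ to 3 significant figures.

ρ ≈ 0.551 kg/m³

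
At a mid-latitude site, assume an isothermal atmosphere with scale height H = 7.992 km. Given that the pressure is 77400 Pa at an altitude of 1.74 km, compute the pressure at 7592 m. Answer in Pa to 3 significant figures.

Between two levels, P₂ = P₁ exp(−Δz/H) with Δz = z₂ − z₁.
Δz = 7592.0 − 1740.0 = 5852.0 m; Δz/H = 5852.0/7992.0 = 0.73223.
P₂ = 77400 × exp(−0.73223) = 77400 × 0.48084 = 37217 Pa.

P ≈ 37200 Pa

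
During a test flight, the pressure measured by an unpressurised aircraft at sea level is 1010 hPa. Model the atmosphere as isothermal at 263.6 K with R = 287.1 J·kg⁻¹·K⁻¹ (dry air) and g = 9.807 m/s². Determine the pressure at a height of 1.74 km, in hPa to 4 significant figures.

P ≈ 806.1 hPa

Scale height: H = RT/g = 287.1 × 263.6 / 9.807 = 7716.9 m.
Barometric formula: P = P₀ exp(−z/H).
z/H = 1740.0/7716.9 = 0.22548; exp(−0.22548) = 0.79813.
P = 1010 × 0.79813 = 806.11 hPa.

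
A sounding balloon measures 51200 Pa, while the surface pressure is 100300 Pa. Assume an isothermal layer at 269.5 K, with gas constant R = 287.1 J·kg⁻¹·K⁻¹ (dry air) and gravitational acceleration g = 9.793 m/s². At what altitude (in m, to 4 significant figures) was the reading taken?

z ≈ 5313 m

Scale height: H = RT/g = 287.1 × 269.5 / 9.793 = 7900.9 m.
Invert the barometric formula: z = H ln(P₀/P).
P₀/P = 100300/51200 = 1.9590; ln(1.9590) = 0.67243.
z = 7900.9 × 0.67243 = 5312.8 m.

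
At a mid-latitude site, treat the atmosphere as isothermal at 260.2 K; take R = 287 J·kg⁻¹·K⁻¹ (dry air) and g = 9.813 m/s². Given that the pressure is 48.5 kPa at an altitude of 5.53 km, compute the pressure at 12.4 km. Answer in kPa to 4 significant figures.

P ≈ 19.66 kPa

Scale height: H = RT/g = 287 × 260.2 / 9.813 = 7610.0 m.
Between two levels, P₂ = P₁ exp(−Δz/H) with Δz = z₂ − z₁.
Δz = 12400 − 5530.0 = 6870.0 m; Δz/H = 6870.0/7610.0 = 0.90276.
P₂ = 48.5 × exp(−0.90276) = 48.5 × 0.40545 = 19.664 kPa.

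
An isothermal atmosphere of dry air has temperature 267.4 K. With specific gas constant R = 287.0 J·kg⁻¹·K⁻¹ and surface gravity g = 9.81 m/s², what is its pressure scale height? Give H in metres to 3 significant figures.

H ≈ 7820 m

The scale height of an isothermal atmosphere is H = RT/g.
H = 287.0 × 267.4 / 9.81 = 76744/9.81 = 7823.0 m.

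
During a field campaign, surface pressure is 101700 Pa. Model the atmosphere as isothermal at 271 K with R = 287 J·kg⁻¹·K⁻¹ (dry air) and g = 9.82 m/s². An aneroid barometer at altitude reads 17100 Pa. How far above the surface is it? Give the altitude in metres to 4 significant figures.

Scale height: H = RT/g = 287 × 271 / 9.82 = 7920.3 m.
Invert the barometric formula: z = H ln(P₀/P).
P₀/P = 101700/17100 = 5.9474; ln(5.9474) = 1.7830.
z = 7920.3 × 1.7830 = 14122 m.

z ≈ 14120 m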